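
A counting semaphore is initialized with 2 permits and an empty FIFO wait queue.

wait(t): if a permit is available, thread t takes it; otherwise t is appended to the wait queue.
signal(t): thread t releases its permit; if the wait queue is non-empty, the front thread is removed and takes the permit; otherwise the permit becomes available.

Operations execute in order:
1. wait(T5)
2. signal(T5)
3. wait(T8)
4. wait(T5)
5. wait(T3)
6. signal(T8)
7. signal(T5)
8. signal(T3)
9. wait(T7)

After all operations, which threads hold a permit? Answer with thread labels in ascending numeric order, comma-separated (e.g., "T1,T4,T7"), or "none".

Step 1: wait(T5) -> count=1 queue=[] holders={T5}
Step 2: signal(T5) -> count=2 queue=[] holders={none}
Step 3: wait(T8) -> count=1 queue=[] holders={T8}
Step 4: wait(T5) -> count=0 queue=[] holders={T5,T8}
Step 5: wait(T3) -> count=0 queue=[T3] holders={T5,T8}
Step 6: signal(T8) -> count=0 queue=[] holders={T3,T5}
Step 7: signal(T5) -> count=1 queue=[] holders={T3}
Step 8: signal(T3) -> count=2 queue=[] holders={none}
Step 9: wait(T7) -> count=1 queue=[] holders={T7}
Final holders: T7

Answer: T7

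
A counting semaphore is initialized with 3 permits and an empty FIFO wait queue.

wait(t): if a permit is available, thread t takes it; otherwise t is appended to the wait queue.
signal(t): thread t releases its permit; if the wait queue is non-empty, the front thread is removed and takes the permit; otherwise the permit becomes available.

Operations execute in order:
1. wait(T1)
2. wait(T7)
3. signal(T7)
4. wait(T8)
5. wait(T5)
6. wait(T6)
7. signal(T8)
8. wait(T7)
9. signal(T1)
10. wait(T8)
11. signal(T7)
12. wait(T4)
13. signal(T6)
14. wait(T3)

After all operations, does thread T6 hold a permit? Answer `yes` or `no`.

Step 1: wait(T1) -> count=2 queue=[] holders={T1}
Step 2: wait(T7) -> count=1 queue=[] holders={T1,T7}
Step 3: signal(T7) -> count=2 queue=[] holders={T1}
Step 4: wait(T8) -> count=1 queue=[] holders={T1,T8}
Step 5: wait(T5) -> count=0 queue=[] holders={T1,T5,T8}
Step 6: wait(T6) -> count=0 queue=[T6] holders={T1,T5,T8}
Step 7: signal(T8) -> count=0 queue=[] holders={T1,T5,T6}
Step 8: wait(T7) -> count=0 queue=[T7] holders={T1,T5,T6}
Step 9: signal(T1) -> count=0 queue=[] holders={T5,T6,T7}
Step 10: wait(T8) -> count=0 queue=[T8] holders={T5,T6,T7}
Step 11: signal(T7) -> count=0 queue=[] holders={T5,T6,T8}
Step 12: wait(T4) -> count=0 queue=[T4] holders={T5,T6,T8}
Step 13: signal(T6) -> count=0 queue=[] holders={T4,T5,T8}
Step 14: wait(T3) -> count=0 queue=[T3] holders={T4,T5,T8}
Final holders: {T4,T5,T8} -> T6 not in holders

Answer: no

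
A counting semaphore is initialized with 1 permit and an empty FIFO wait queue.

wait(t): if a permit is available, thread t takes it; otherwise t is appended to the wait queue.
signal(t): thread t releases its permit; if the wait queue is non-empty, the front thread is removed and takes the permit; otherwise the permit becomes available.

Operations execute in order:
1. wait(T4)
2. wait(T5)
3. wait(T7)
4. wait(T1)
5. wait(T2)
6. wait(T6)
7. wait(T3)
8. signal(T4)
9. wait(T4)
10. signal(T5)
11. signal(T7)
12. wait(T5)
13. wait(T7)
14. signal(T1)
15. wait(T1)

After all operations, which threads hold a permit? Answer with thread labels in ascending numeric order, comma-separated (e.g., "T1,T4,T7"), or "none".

Answer: T2

Derivation:
Step 1: wait(T4) -> count=0 queue=[] holders={T4}
Step 2: wait(T5) -> count=0 queue=[T5] holders={T4}
Step 3: wait(T7) -> count=0 queue=[T5,T7] holders={T4}
Step 4: wait(T1) -> count=0 queue=[T5,T7,T1] holders={T4}
Step 5: wait(T2) -> count=0 queue=[T5,T7,T1,T2] holders={T4}
Step 6: wait(T6) -> count=0 queue=[T5,T7,T1,T2,T6] holders={T4}
Step 7: wait(T3) -> count=0 queue=[T5,T7,T1,T2,T6,T3] holders={T4}
Step 8: signal(T4) -> count=0 queue=[T7,T1,T2,T6,T3] holders={T5}
Step 9: wait(T4) -> count=0 queue=[T7,T1,T2,T6,T3,T4] holders={T5}
Step 10: signal(T5) -> count=0 queue=[T1,T2,T6,T3,T4] holders={T7}
Step 11: signal(T7) -> count=0 queue=[T2,T6,T3,T4] holders={T1}
Step 12: wait(T5) -> count=0 queue=[T2,T6,T3,T4,T5] holders={T1}
Step 13: wait(T7) -> count=0 queue=[T2,T6,T3,T4,T5,T7] holders={T1}
Step 14: signal(T1) -> count=0 queue=[T6,T3,T4,T5,T7] holders={T2}
Step 15: wait(T1) -> count=0 queue=[T6,T3,T4,T5,T7,T1] holders={T2}
Final holders: T2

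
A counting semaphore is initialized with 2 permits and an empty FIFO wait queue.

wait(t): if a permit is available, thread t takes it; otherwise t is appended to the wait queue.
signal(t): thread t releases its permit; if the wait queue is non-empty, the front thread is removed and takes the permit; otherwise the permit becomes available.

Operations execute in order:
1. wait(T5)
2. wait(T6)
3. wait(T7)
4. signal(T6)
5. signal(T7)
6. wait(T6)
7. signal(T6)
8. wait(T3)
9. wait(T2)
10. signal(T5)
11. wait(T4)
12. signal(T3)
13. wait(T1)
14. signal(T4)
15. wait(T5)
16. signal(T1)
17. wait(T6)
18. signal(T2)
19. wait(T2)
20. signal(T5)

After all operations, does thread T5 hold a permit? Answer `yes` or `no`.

Answer: no

Derivation:
Step 1: wait(T5) -> count=1 queue=[] holders={T5}
Step 2: wait(T6) -> count=0 queue=[] holders={T5,T6}
Step 3: wait(T7) -> count=0 queue=[T7] holders={T5,T6}
Step 4: signal(T6) -> count=0 queue=[] holders={T5,T7}
Step 5: signal(T7) -> count=1 queue=[] holders={T5}
Step 6: wait(T6) -> count=0 queue=[] holders={T5,T6}
Step 7: signal(T6) -> count=1 queue=[] holders={T5}
Step 8: wait(T3) -> count=0 queue=[] holders={T3,T5}
Step 9: wait(T2) -> count=0 queue=[T2] holders={T3,T5}
Step 10: signal(T5) -> count=0 queue=[] holders={T2,T3}
Step 11: wait(T4) -> count=0 queue=[T4] holders={T2,T3}
Step 12: signal(T3) -> count=0 queue=[] holders={T2,T4}
Step 13: wait(T1) -> count=0 queue=[T1] holders={T2,T4}
Step 14: signal(T4) -> count=0 queue=[] holders={T1,T2}
Step 15: wait(T5) -> count=0 queue=[T5] holders={T1,T2}
Step 16: signal(T1) -> count=0 queue=[] holders={T2,T5}
Step 17: wait(T6) -> count=0 queue=[T6] holders={T2,T5}
Step 18: signal(T2) -> count=0 queue=[] holders={T5,T6}
Step 19: wait(T2) -> count=0 queue=[T2] holders={T5,T6}
Step 20: signal(T5) -> count=0 queue=[] holders={T2,T6}
Final holders: {T2,T6} -> T5 not in holders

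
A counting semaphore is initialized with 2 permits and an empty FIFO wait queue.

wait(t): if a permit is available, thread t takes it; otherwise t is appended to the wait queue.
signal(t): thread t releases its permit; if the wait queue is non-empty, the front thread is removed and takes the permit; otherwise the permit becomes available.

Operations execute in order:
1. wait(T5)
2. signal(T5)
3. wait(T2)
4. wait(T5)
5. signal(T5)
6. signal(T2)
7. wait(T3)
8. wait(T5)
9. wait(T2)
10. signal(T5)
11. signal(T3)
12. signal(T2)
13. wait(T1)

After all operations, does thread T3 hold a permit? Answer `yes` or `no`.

Answer: no

Derivation:
Step 1: wait(T5) -> count=1 queue=[] holders={T5}
Step 2: signal(T5) -> count=2 queue=[] holders={none}
Step 3: wait(T2) -> count=1 queue=[] holders={T2}
Step 4: wait(T5) -> count=0 queue=[] holders={T2,T5}
Step 5: signal(T5) -> count=1 queue=[] holders={T2}
Step 6: signal(T2) -> count=2 queue=[] holders={none}
Step 7: wait(T3) -> count=1 queue=[] holders={T3}
Step 8: wait(T5) -> count=0 queue=[] holders={T3,T5}
Step 9: wait(T2) -> count=0 queue=[T2] holders={T3,T5}
Step 10: signal(T5) -> count=0 queue=[] holders={T2,T3}
Step 11: signal(T3) -> count=1 queue=[] holders={T2}
Step 12: signal(T2) -> count=2 queue=[] holders={none}
Step 13: wait(T1) -> count=1 queue=[] holders={T1}
Final holders: {T1} -> T3 not in holders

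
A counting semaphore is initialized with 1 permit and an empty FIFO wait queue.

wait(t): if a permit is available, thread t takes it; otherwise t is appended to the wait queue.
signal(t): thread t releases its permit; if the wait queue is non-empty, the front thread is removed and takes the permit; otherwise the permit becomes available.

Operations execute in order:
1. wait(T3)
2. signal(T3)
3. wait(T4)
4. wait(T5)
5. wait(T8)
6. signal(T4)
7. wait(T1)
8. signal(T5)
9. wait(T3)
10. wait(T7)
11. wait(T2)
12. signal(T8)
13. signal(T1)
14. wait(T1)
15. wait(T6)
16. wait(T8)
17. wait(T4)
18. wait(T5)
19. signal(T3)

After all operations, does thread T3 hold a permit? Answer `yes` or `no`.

Step 1: wait(T3) -> count=0 queue=[] holders={T3}
Step 2: signal(T3) -> count=1 queue=[] holders={none}
Step 3: wait(T4) -> count=0 queue=[] holders={T4}
Step 4: wait(T5) -> count=0 queue=[T5] holders={T4}
Step 5: wait(T8) -> count=0 queue=[T5,T8] holders={T4}
Step 6: signal(T4) -> count=0 queue=[T8] holders={T5}
Step 7: wait(T1) -> count=0 queue=[T8,T1] holders={T5}
Step 8: signal(T5) -> count=0 queue=[T1] holders={T8}
Step 9: wait(T3) -> count=0 queue=[T1,T3] holders={T8}
Step 10: wait(T7) -> count=0 queue=[T1,T3,T7] holders={T8}
Step 11: wait(T2) -> count=0 queue=[T1,T3,T7,T2] holders={T8}
Step 12: signal(T8) -> count=0 queue=[T3,T7,T2] holders={T1}
Step 13: signal(T1) -> count=0 queue=[T7,T2] holders={T3}
Step 14: wait(T1) -> count=0 queue=[T7,T2,T1] holders={T3}
Step 15: wait(T6) -> count=0 queue=[T7,T2,T1,T6] holders={T3}
Step 16: wait(T8) -> count=0 queue=[T7,T2,T1,T6,T8] holders={T3}
Step 17: wait(T4) -> count=0 queue=[T7,T2,T1,T6,T8,T4] holders={T3}
Step 18: wait(T5) -> count=0 queue=[T7,T2,T1,T6,T8,T4,T5] holders={T3}
Step 19: signal(T3) -> count=0 queue=[T2,T1,T6,T8,T4,T5] holders={T7}
Final holders: {T7} -> T3 not in holders

Answer: no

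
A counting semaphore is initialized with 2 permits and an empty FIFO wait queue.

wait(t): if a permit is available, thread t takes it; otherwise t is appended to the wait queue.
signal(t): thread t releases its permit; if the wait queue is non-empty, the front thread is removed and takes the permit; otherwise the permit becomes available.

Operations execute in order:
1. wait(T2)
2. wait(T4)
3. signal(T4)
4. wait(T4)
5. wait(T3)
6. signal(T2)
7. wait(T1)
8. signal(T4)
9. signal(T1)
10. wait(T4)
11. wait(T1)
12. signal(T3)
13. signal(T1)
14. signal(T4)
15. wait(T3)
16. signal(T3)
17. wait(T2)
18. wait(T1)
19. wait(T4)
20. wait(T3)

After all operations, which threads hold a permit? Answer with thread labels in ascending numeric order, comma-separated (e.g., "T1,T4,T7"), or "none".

Step 1: wait(T2) -> count=1 queue=[] holders={T2}
Step 2: wait(T4) -> count=0 queue=[] holders={T2,T4}
Step 3: signal(T4) -> count=1 queue=[] holders={T2}
Step 4: wait(T4) -> count=0 queue=[] holders={T2,T4}
Step 5: wait(T3) -> count=0 queue=[T3] holders={T2,T4}
Step 6: signal(T2) -> count=0 queue=[] holders={T3,T4}
Step 7: wait(T1) -> count=0 queue=[T1] holders={T3,T4}
Step 8: signal(T4) -> count=0 queue=[] holders={T1,T3}
Step 9: signal(T1) -> count=1 queue=[] holders={T3}
Step 10: wait(T4) -> count=0 queue=[] holders={T3,T4}
Step 11: wait(T1) -> count=0 queue=[T1] holders={T3,T4}
Step 12: signal(T3) -> count=0 queue=[] holders={T1,T4}
Step 13: signal(T1) -> count=1 queue=[] holders={T4}
Step 14: signal(T4) -> count=2 queue=[] holders={none}
Step 15: wait(T3) -> count=1 queue=[] holders={T3}
Step 16: signal(T3) -> count=2 queue=[] holders={none}
Step 17: wait(T2) -> count=1 queue=[] holders={T2}
Step 18: wait(T1) -> count=0 queue=[] holders={T1,T2}
Step 19: wait(T4) -> count=0 queue=[T4] holders={T1,T2}
Step 20: wait(T3) -> count=0 queue=[T4,T3] holders={T1,T2}
Final holders: T1,T2

Answer: T1,T2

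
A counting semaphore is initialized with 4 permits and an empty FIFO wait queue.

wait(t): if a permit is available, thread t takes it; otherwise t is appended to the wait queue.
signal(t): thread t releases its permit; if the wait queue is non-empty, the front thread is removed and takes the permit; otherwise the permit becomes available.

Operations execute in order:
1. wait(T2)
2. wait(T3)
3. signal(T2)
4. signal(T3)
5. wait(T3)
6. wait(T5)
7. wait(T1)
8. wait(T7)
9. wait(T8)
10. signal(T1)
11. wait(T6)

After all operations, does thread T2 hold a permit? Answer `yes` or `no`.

Step 1: wait(T2) -> count=3 queue=[] holders={T2}
Step 2: wait(T3) -> count=2 queue=[] holders={T2,T3}
Step 3: signal(T2) -> count=3 queue=[] holders={T3}
Step 4: signal(T3) -> count=4 queue=[] holders={none}
Step 5: wait(T3) -> count=3 queue=[] holders={T3}
Step 6: wait(T5) -> count=2 queue=[] holders={T3,T5}
Step 7: wait(T1) -> count=1 queue=[] holders={T1,T3,T5}
Step 8: wait(T7) -> count=0 queue=[] holders={T1,T3,T5,T7}
Step 9: wait(T8) -> count=0 queue=[T8] holders={T1,T3,T5,T7}
Step 10: signal(T1) -> count=0 queue=[] holders={T3,T5,T7,T8}
Step 11: wait(T6) -> count=0 queue=[T6] holders={T3,T5,T7,T8}
Final holders: {T3,T5,T7,T8} -> T2 not in holders

Answer: no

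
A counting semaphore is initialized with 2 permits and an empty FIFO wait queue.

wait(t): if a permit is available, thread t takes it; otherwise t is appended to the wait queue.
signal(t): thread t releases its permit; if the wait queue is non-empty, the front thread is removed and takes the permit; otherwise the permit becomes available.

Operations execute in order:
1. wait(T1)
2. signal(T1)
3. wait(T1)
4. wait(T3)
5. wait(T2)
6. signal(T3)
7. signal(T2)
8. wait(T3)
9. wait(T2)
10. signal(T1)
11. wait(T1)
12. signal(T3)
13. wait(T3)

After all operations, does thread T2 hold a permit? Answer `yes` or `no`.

Step 1: wait(T1) -> count=1 queue=[] holders={T1}
Step 2: signal(T1) -> count=2 queue=[] holders={none}
Step 3: wait(T1) -> count=1 queue=[] holders={T1}
Step 4: wait(T3) -> count=0 queue=[] holders={T1,T3}
Step 5: wait(T2) -> count=0 queue=[T2] holders={T1,T3}
Step 6: signal(T3) -> count=0 queue=[] holders={T1,T2}
Step 7: signal(T2) -> count=1 queue=[] holders={T1}
Step 8: wait(T3) -> count=0 queue=[] holders={T1,T3}
Step 9: wait(T2) -> count=0 queue=[T2] holders={T1,T3}
Step 10: signal(T1) -> count=0 queue=[] holders={T2,T3}
Step 11: wait(T1) -> count=0 queue=[T1] holders={T2,T3}
Step 12: signal(T3) -> count=0 queue=[] holders={T1,T2}
Step 13: wait(T3) -> count=0 queue=[T3] holders={T1,T2}
Final holders: {T1,T2} -> T2 in holders

Answer: yes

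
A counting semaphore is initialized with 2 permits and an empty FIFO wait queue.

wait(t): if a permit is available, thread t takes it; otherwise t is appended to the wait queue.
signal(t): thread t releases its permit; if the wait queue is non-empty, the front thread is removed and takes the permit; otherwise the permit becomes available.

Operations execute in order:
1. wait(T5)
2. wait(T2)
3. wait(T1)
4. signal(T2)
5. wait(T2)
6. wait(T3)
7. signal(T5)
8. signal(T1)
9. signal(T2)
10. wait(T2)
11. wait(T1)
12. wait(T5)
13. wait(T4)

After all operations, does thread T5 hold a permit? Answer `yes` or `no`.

Answer: no

Derivation:
Step 1: wait(T5) -> count=1 queue=[] holders={T5}
Step 2: wait(T2) -> count=0 queue=[] holders={T2,T5}
Step 3: wait(T1) -> count=0 queue=[T1] holders={T2,T5}
Step 4: signal(T2) -> count=0 queue=[] holders={T1,T5}
Step 5: wait(T2) -> count=0 queue=[T2] holders={T1,T5}
Step 6: wait(T3) -> count=0 queue=[T2,T3] holders={T1,T5}
Step 7: signal(T5) -> count=0 queue=[T3] holders={T1,T2}
Step 8: signal(T1) -> count=0 queue=[] holders={T2,T3}
Step 9: signal(T2) -> count=1 queue=[] holders={T3}
Step 10: wait(T2) -> count=0 queue=[] holders={T2,T3}
Step 11: wait(T1) -> count=0 queue=[T1] holders={T2,T3}
Step 12: wait(T5) -> count=0 queue=[T1,T5] holders={T2,T3}
Step 13: wait(T4) -> count=0 queue=[T1,T5,T4] holders={T2,T3}
Final holders: {T2,T3} -> T5 not in holders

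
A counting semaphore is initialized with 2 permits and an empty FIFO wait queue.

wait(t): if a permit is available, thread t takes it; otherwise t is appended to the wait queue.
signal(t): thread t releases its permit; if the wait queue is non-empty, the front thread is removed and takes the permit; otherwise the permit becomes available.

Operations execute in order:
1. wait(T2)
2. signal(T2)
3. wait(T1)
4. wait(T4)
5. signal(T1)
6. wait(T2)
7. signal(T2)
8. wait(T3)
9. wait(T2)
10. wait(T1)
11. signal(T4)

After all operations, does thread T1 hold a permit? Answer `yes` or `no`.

Step 1: wait(T2) -> count=1 queue=[] holders={T2}
Step 2: signal(T2) -> count=2 queue=[] holders={none}
Step 3: wait(T1) -> count=1 queue=[] holders={T1}
Step 4: wait(T4) -> count=0 queue=[] holders={T1,T4}
Step 5: signal(T1) -> count=1 queue=[] holders={T4}
Step 6: wait(T2) -> count=0 queue=[] holders={T2,T4}
Step 7: signal(T2) -> count=1 queue=[] holders={T4}
Step 8: wait(T3) -> count=0 queue=[] holders={T3,T4}
Step 9: wait(T2) -> count=0 queue=[T2] holders={T3,T4}
Step 10: wait(T1) -> count=0 queue=[T2,T1] holders={T3,T4}
Step 11: signal(T4) -> count=0 queue=[T1] holders={T2,T3}
Final holders: {T2,T3} -> T1 not in holders

Answer: no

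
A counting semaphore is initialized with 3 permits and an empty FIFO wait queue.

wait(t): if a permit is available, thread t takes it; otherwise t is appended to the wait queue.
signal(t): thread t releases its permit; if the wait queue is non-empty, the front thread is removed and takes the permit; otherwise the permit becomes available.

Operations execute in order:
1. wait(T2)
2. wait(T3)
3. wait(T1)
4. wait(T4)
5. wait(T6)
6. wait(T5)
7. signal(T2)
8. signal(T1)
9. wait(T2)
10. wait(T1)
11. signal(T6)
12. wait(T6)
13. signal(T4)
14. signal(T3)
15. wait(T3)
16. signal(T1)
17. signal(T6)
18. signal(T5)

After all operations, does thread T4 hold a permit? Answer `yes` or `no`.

Step 1: wait(T2) -> count=2 queue=[] holders={T2}
Step 2: wait(T3) -> count=1 queue=[] holders={T2,T3}
Step 3: wait(T1) -> count=0 queue=[] holders={T1,T2,T3}
Step 4: wait(T4) -> count=0 queue=[T4] holders={T1,T2,T3}
Step 5: wait(T6) -> count=0 queue=[T4,T6] holders={T1,T2,T3}
Step 6: wait(T5) -> count=0 queue=[T4,T6,T5] holders={T1,T2,T3}
Step 7: signal(T2) -> count=0 queue=[T6,T5] holders={T1,T3,T4}
Step 8: signal(T1) -> count=0 queue=[T5] holders={T3,T4,T6}
Step 9: wait(T2) -> count=0 queue=[T5,T2] holders={T3,T4,T6}
Step 10: wait(T1) -> count=0 queue=[T5,T2,T1] holders={T3,T4,T6}
Step 11: signal(T6) -> count=0 queue=[T2,T1] holders={T3,T4,T5}
Step 12: wait(T6) -> count=0 queue=[T2,T1,T6] holders={T3,T4,T5}
Step 13: signal(T4) -> count=0 queue=[T1,T6] holders={T2,T3,T5}
Step 14: signal(T3) -> count=0 queue=[T6] holders={T1,T2,T5}
Step 15: wait(T3) -> count=0 queue=[T6,T3] holders={T1,T2,T5}
Step 16: signal(T1) -> count=0 queue=[T3] holders={T2,T5,T6}
Step 17: signal(T6) -> count=0 queue=[] holders={T2,T3,T5}
Step 18: signal(T5) -> count=1 queue=[] holders={T2,T3}
Final holders: {T2,T3} -> T4 not in holders

Answer: no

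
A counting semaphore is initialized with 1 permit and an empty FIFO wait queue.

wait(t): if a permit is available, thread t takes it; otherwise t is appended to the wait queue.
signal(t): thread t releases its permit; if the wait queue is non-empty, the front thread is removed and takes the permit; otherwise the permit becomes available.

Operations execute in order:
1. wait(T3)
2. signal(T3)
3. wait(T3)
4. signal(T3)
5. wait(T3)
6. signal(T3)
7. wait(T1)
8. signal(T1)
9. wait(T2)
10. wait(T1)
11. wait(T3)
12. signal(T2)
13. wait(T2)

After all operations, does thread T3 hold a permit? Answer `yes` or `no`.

Step 1: wait(T3) -> count=0 queue=[] holders={T3}
Step 2: signal(T3) -> count=1 queue=[] holders={none}
Step 3: wait(T3) -> count=0 queue=[] holders={T3}
Step 4: signal(T3) -> count=1 queue=[] holders={none}
Step 5: wait(T3) -> count=0 queue=[] holders={T3}
Step 6: signal(T3) -> count=1 queue=[] holders={none}
Step 7: wait(T1) -> count=0 queue=[] holders={T1}
Step 8: signal(T1) -> count=1 queue=[] holders={none}
Step 9: wait(T2) -> count=0 queue=[] holders={T2}
Step 10: wait(T1) -> count=0 queue=[T1] holders={T2}
Step 11: wait(T3) -> count=0 queue=[T1,T3] holders={T2}
Step 12: signal(T2) -> count=0 queue=[T3] holders={T1}
Step 13: wait(T2) -> count=0 queue=[T3,T2] holders={T1}
Final holders: {T1} -> T3 not in holders

Answer: no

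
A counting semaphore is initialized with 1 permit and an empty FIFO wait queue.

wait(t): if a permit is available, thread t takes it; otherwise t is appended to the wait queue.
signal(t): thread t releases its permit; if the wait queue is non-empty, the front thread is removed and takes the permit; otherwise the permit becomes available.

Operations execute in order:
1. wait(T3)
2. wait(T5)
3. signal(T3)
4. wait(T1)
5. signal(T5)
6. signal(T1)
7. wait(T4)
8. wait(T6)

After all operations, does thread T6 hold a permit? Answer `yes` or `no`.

Answer: no

Derivation:
Step 1: wait(T3) -> count=0 queue=[] holders={T3}
Step 2: wait(T5) -> count=0 queue=[T5] holders={T3}
Step 3: signal(T3) -> count=0 queue=[] holders={T5}
Step 4: wait(T1) -> count=0 queue=[T1] holders={T5}
Step 5: signal(T5) -> count=0 queue=[] holders={T1}
Step 6: signal(T1) -> count=1 queue=[] holders={none}
Step 7: wait(T4) -> count=0 queue=[] holders={T4}
Step 8: wait(T6) -> count=0 queue=[T6] holders={T4}
Final holders: {T4} -> T6 not in holders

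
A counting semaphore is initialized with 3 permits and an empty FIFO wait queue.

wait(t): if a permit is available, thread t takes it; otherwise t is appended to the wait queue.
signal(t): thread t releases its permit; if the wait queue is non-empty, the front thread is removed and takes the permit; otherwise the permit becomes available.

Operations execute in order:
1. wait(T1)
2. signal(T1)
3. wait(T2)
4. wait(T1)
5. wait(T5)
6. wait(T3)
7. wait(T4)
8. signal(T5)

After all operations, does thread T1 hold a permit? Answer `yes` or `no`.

Step 1: wait(T1) -> count=2 queue=[] holders={T1}
Step 2: signal(T1) -> count=3 queue=[] holders={none}
Step 3: wait(T2) -> count=2 queue=[] holders={T2}
Step 4: wait(T1) -> count=1 queue=[] holders={T1,T2}
Step 5: wait(T5) -> count=0 queue=[] holders={T1,T2,T5}
Step 6: wait(T3) -> count=0 queue=[T3] holders={T1,T2,T5}
Step 7: wait(T4) -> count=0 queue=[T3,T4] holders={T1,T2,T5}
Step 8: signal(T5) -> count=0 queue=[T4] holders={T1,T2,T3}
Final holders: {T1,T2,T3} -> T1 in holders

Answer: yes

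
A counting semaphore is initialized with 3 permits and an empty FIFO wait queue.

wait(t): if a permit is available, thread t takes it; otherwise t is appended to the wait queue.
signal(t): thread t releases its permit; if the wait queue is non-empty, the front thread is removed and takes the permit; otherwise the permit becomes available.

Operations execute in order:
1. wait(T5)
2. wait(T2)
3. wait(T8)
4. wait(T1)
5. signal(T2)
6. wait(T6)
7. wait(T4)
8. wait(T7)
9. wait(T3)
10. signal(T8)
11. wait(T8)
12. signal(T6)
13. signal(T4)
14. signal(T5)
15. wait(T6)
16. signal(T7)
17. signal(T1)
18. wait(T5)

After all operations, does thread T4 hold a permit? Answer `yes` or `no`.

Step 1: wait(T5) -> count=2 queue=[] holders={T5}
Step 2: wait(T2) -> count=1 queue=[] holders={T2,T5}
Step 3: wait(T8) -> count=0 queue=[] holders={T2,T5,T8}
Step 4: wait(T1) -> count=0 queue=[T1] holders={T2,T5,T8}
Step 5: signal(T2) -> count=0 queue=[] holders={T1,T5,T8}
Step 6: wait(T6) -> count=0 queue=[T6] holders={T1,T5,T8}
Step 7: wait(T4) -> count=0 queue=[T6,T4] holders={T1,T5,T8}
Step 8: wait(T7) -> count=0 queue=[T6,T4,T7] holders={T1,T5,T8}
Step 9: wait(T3) -> count=0 queue=[T6,T4,T7,T3] holders={T1,T5,T8}
Step 10: signal(T8) -> count=0 queue=[T4,T7,T3] holders={T1,T5,T6}
Step 11: wait(T8) -> count=0 queue=[T4,T7,T3,T8] holders={T1,T5,T6}
Step 12: signal(T6) -> count=0 queue=[T7,T3,T8] holders={T1,T4,T5}
Step 13: signal(T4) -> count=0 queue=[T3,T8] holders={T1,T5,T7}
Step 14: signal(T5) -> count=0 queue=[T8] holders={T1,T3,T7}
Step 15: wait(T6) -> count=0 queue=[T8,T6] holders={T1,T3,T7}
Step 16: signal(T7) -> count=0 queue=[T6] holders={T1,T3,T8}
Step 17: signal(T1) -> count=0 queue=[] holders={T3,T6,T8}
Step 18: wait(T5) -> count=0 queue=[T5] holders={T3,T6,T8}
Final holders: {T3,T6,T8} -> T4 not in holders

Answer: no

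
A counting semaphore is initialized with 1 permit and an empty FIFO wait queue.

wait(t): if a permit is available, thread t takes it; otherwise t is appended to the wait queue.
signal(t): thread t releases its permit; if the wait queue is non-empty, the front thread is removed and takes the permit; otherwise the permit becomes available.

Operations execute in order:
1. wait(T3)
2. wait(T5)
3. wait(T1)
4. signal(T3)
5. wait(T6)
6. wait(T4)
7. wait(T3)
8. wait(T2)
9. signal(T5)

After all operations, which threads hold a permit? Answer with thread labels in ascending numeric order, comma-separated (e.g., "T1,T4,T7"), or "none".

Answer: T1

Derivation:
Step 1: wait(T3) -> count=0 queue=[] holders={T3}
Step 2: wait(T5) -> count=0 queue=[T5] holders={T3}
Step 3: wait(T1) -> count=0 queue=[T5,T1] holders={T3}
Step 4: signal(T3) -> count=0 queue=[T1] holders={T5}
Step 5: wait(T6) -> count=0 queue=[T1,T6] holders={T5}
Step 6: wait(T4) -> count=0 queue=[T1,T6,T4] holders={T5}
Step 7: wait(T3) -> count=0 queue=[T1,T6,T4,T3] holders={T5}
Step 8: wait(T2) -> count=0 queue=[T1,T6,T4,T3,T2] holders={T5}
Step 9: signal(T5) -> count=0 queue=[T6,T4,T3,T2] holders={T1}
Final holders: T1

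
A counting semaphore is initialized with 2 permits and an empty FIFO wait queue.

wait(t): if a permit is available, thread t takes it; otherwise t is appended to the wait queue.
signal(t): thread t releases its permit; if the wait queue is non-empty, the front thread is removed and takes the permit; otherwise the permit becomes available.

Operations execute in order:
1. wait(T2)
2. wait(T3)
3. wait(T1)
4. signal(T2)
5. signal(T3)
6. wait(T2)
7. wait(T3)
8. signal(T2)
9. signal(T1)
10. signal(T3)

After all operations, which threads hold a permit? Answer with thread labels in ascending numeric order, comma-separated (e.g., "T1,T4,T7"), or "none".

Answer: none

Derivation:
Step 1: wait(T2) -> count=1 queue=[] holders={T2}
Step 2: wait(T3) -> count=0 queue=[] holders={T2,T3}
Step 3: wait(T1) -> count=0 queue=[T1] holders={T2,T3}
Step 4: signal(T2) -> count=0 queue=[] holders={T1,T3}
Step 5: signal(T3) -> count=1 queue=[] holders={T1}
Step 6: wait(T2) -> count=0 queue=[] holders={T1,T2}
Step 7: wait(T3) -> count=0 queue=[T3] holders={T1,T2}
Step 8: signal(T2) -> count=0 queue=[] holders={T1,T3}
Step 9: signal(T1) -> count=1 queue=[] holders={T3}
Step 10: signal(T3) -> count=2 queue=[] holders={none}
Final holders: none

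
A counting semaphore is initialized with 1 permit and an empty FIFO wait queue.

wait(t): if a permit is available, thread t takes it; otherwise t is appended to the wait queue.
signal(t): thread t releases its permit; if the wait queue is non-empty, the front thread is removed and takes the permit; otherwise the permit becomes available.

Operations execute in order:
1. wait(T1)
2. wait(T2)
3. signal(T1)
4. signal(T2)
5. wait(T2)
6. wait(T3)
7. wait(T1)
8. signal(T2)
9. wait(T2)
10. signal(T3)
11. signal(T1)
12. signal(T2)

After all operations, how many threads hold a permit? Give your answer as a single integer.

Step 1: wait(T1) -> count=0 queue=[] holders={T1}
Step 2: wait(T2) -> count=0 queue=[T2] holders={T1}
Step 3: signal(T1) -> count=0 queue=[] holders={T2}
Step 4: signal(T2) -> count=1 queue=[] holders={none}
Step 5: wait(T2) -> count=0 queue=[] holders={T2}
Step 6: wait(T3) -> count=0 queue=[T3] holders={T2}
Step 7: wait(T1) -> count=0 queue=[T3,T1] holders={T2}
Step 8: signal(T2) -> count=0 queue=[T1] holders={T3}
Step 9: wait(T2) -> count=0 queue=[T1,T2] holders={T3}
Step 10: signal(T3) -> count=0 queue=[T2] holders={T1}
Step 11: signal(T1) -> count=0 queue=[] holders={T2}
Step 12: signal(T2) -> count=1 queue=[] holders={none}
Final holders: {none} -> 0 thread(s)

Answer: 0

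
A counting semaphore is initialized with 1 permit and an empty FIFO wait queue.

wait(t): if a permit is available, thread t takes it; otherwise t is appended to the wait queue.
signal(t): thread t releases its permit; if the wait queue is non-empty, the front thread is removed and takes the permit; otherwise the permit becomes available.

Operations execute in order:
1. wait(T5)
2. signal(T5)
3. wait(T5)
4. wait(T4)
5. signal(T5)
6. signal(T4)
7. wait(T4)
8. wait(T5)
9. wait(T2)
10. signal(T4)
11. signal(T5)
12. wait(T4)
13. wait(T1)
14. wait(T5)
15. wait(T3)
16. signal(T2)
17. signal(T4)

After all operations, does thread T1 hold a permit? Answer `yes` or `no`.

Step 1: wait(T5) -> count=0 queue=[] holders={T5}
Step 2: signal(T5) -> count=1 queue=[] holders={none}
Step 3: wait(T5) -> count=0 queue=[] holders={T5}
Step 4: wait(T4) -> count=0 queue=[T4] holders={T5}
Step 5: signal(T5) -> count=0 queue=[] holders={T4}
Step 6: signal(T4) -> count=1 queue=[] holders={none}
Step 7: wait(T4) -> count=0 queue=[] holders={T4}
Step 8: wait(T5) -> count=0 queue=[T5] holders={T4}
Step 9: wait(T2) -> count=0 queue=[T5,T2] holders={T4}
Step 10: signal(T4) -> count=0 queue=[T2] holders={T5}
Step 11: signal(T5) -> count=0 queue=[] holders={T2}
Step 12: wait(T4) -> count=0 queue=[T4] holders={T2}
Step 13: wait(T1) -> count=0 queue=[T4,T1] holders={T2}
Step 14: wait(T5) -> count=0 queue=[T4,T1,T5] holders={T2}
Step 15: wait(T3) -> count=0 queue=[T4,T1,T5,T3] holders={T2}
Step 16: signal(T2) -> count=0 queue=[T1,T5,T3] holders={T4}
Step 17: signal(T4) -> count=0 queue=[T5,T3] holders={T1}
Final holders: {T1} -> T1 in holders

Answer: yes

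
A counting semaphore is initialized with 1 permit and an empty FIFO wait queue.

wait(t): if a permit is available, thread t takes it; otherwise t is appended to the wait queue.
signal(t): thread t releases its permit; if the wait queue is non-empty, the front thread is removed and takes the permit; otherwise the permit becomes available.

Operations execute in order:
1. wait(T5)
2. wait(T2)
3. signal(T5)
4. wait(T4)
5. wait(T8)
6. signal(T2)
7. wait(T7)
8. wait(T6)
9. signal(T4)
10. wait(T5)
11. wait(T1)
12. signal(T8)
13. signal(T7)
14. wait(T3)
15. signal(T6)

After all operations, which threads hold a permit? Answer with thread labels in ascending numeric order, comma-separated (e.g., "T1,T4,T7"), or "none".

Step 1: wait(T5) -> count=0 queue=[] holders={T5}
Step 2: wait(T2) -> count=0 queue=[T2] holders={T5}
Step 3: signal(T5) -> count=0 queue=[] holders={T2}
Step 4: wait(T4) -> count=0 queue=[T4] holders={T2}
Step 5: wait(T8) -> count=0 queue=[T4,T8] holders={T2}
Step 6: signal(T2) -> count=0 queue=[T8] holders={T4}
Step 7: wait(T7) -> count=0 queue=[T8,T7] holders={T4}
Step 8: wait(T6) -> count=0 queue=[T8,T7,T6] holders={T4}
Step 9: signal(T4) -> count=0 queue=[T7,T6] holders={T8}
Step 10: wait(T5) -> count=0 queue=[T7,T6,T5] holders={T8}
Step 11: wait(T1) -> count=0 queue=[T7,T6,T5,T1] holders={T8}
Step 12: signal(T8) -> count=0 queue=[T6,T5,T1] holders={T7}
Step 13: signal(T7) -> count=0 queue=[T5,T1] holders={T6}
Step 14: wait(T3) -> count=0 queue=[T5,T1,T3] holders={T6}
Step 15: signal(T6) -> count=0 queue=[T1,T3] holders={T5}
Final holders: T5

Answer: T5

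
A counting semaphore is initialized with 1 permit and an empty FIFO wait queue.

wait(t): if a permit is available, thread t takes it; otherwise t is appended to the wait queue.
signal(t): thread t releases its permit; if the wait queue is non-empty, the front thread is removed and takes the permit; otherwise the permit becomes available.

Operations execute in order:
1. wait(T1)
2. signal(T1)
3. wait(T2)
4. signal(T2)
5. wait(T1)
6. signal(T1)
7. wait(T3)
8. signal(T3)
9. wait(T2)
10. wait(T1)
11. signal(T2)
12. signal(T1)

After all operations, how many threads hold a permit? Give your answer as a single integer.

Answer: 0

Derivation:
Step 1: wait(T1) -> count=0 queue=[] holders={T1}
Step 2: signal(T1) -> count=1 queue=[] holders={none}
Step 3: wait(T2) -> count=0 queue=[] holders={T2}
Step 4: signal(T2) -> count=1 queue=[] holders={none}
Step 5: wait(T1) -> count=0 queue=[] holders={T1}
Step 6: signal(T1) -> count=1 queue=[] holders={none}
Step 7: wait(T3) -> count=0 queue=[] holders={T3}
Step 8: signal(T3) -> count=1 queue=[] holders={none}
Step 9: wait(T2) -> count=0 queue=[] holders={T2}
Step 10: wait(T1) -> count=0 queue=[T1] holders={T2}
Step 11: signal(T2) -> count=0 queue=[] holders={T1}
Step 12: signal(T1) -> count=1 queue=[] holders={none}
Final holders: {none} -> 0 thread(s)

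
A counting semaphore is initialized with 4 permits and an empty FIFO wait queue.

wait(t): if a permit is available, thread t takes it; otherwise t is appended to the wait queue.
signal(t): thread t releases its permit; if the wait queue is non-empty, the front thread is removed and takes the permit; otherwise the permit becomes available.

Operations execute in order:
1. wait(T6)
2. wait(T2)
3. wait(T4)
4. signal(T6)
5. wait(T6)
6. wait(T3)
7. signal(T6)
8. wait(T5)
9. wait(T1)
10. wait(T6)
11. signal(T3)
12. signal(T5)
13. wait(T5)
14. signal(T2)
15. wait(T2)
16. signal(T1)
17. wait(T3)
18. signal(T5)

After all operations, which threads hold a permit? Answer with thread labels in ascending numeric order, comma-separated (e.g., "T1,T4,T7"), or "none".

Answer: T2,T3,T4,T6

Derivation:
Step 1: wait(T6) -> count=3 queue=[] holders={T6}
Step 2: wait(T2) -> count=2 queue=[] holders={T2,T6}
Step 3: wait(T4) -> count=1 queue=[] holders={T2,T4,T6}
Step 4: signal(T6) -> count=2 queue=[] holders={T2,T4}
Step 5: wait(T6) -> count=1 queue=[] holders={T2,T4,T6}
Step 6: wait(T3) -> count=0 queue=[] holders={T2,T3,T4,T6}
Step 7: signal(T6) -> count=1 queue=[] holders={T2,T3,T4}
Step 8: wait(T5) -> count=0 queue=[] holders={T2,T3,T4,T5}
Step 9: wait(T1) -> count=0 queue=[T1] holders={T2,T3,T4,T5}
Step 10: wait(T6) -> count=0 queue=[T1,T6] holders={T2,T3,T4,T5}
Step 11: signal(T3) -> count=0 queue=[T6] holders={T1,T2,T4,T5}
Step 12: signal(T5) -> count=0 queue=[] holders={T1,T2,T4,T6}
Step 13: wait(T5) -> count=0 queue=[T5] holders={T1,T2,T4,T6}
Step 14: signal(T2) -> count=0 queue=[] holders={T1,T4,T5,T6}
Step 15: wait(T2) -> count=0 queue=[T2] holders={T1,T4,T5,T6}
Step 16: signal(T1) -> count=0 queue=[] holders={T2,T4,T5,T6}
Step 17: wait(T3) -> count=0 queue=[T3] holders={T2,T4,T5,T6}
Step 18: signal(T5) -> count=0 queue=[] holders={T2,T3,T4,T6}
Final holders: T2,T3,T4,T6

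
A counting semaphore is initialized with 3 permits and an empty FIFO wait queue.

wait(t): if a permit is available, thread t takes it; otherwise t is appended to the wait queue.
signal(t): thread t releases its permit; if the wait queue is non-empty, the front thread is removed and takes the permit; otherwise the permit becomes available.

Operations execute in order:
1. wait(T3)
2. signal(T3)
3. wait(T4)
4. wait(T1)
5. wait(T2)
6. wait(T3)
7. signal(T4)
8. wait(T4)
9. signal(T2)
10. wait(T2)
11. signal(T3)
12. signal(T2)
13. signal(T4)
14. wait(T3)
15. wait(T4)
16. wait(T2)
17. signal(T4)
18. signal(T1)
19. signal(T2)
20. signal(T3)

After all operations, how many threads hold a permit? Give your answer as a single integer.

Step 1: wait(T3) -> count=2 queue=[] holders={T3}
Step 2: signal(T3) -> count=3 queue=[] holders={none}
Step 3: wait(T4) -> count=2 queue=[] holders={T4}
Step 4: wait(T1) -> count=1 queue=[] holders={T1,T4}
Step 5: wait(T2) -> count=0 queue=[] holders={T1,T2,T4}
Step 6: wait(T3) -> count=0 queue=[T3] holders={T1,T2,T4}
Step 7: signal(T4) -> count=0 queue=[] holders={T1,T2,T3}
Step 8: wait(T4) -> count=0 queue=[T4] holders={T1,T2,T3}
Step 9: signal(T2) -> count=0 queue=[] holders={T1,T3,T4}
Step 10: wait(T2) -> count=0 queue=[T2] holders={T1,T3,T4}
Step 11: signal(T3) -> count=0 queue=[] holders={T1,T2,T4}
Step 12: signal(T2) -> count=1 queue=[] holders={T1,T4}
Step 13: signal(T4) -> count=2 queue=[] holders={T1}
Step 14: wait(T3) -> count=1 queue=[] holders={T1,T3}
Step 15: wait(T4) -> count=0 queue=[] holders={T1,T3,T4}
Step 16: wait(T2) -> count=0 queue=[T2] holders={T1,T3,T4}
Step 17: signal(T4) -> count=0 queue=[] holders={T1,T2,T3}
Step 18: signal(T1) -> count=1 queue=[] holders={T2,T3}
Step 19: signal(T2) -> count=2 queue=[] holders={T3}
Step 20: signal(T3) -> count=3 queue=[] holders={none}
Final holders: {none} -> 0 thread(s)

Answer: 0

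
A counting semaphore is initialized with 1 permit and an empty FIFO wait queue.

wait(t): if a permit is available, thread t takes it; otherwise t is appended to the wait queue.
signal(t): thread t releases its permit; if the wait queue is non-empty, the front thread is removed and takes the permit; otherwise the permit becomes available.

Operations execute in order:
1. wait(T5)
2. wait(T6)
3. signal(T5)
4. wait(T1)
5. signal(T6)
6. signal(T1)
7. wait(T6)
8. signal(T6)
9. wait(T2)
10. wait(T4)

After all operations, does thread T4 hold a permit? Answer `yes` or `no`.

Answer: no

Derivation:
Step 1: wait(T5) -> count=0 queue=[] holders={T5}
Step 2: wait(T6) -> count=0 queue=[T6] holders={T5}
Step 3: signal(T5) -> count=0 queue=[] holders={T6}
Step 4: wait(T1) -> count=0 queue=[T1] holders={T6}
Step 5: signal(T6) -> count=0 queue=[] holders={T1}
Step 6: signal(T1) -> count=1 queue=[] holders={none}
Step 7: wait(T6) -> count=0 queue=[] holders={T6}
Step 8: signal(T6) -> count=1 queue=[] holders={none}
Step 9: wait(T2) -> count=0 queue=[] holders={T2}
Step 10: wait(T4) -> count=0 queue=[T4] holders={T2}
Final holders: {T2} -> T4 not in holders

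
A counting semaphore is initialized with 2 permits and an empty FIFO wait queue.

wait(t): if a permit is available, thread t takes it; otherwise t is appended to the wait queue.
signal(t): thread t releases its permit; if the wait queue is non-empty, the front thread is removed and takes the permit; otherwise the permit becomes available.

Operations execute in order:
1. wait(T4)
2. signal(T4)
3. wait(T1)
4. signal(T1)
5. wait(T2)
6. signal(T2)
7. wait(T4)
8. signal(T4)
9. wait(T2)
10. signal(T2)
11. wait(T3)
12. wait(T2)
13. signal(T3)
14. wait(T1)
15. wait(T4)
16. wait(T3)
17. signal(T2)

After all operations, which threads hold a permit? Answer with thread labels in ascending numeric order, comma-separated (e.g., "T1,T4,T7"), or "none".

Answer: T1,T4

Derivation:
Step 1: wait(T4) -> count=1 queue=[] holders={T4}
Step 2: signal(T4) -> count=2 queue=[] holders={none}
Step 3: wait(T1) -> count=1 queue=[] holders={T1}
Step 4: signal(T1) -> count=2 queue=[] holders={none}
Step 5: wait(T2) -> count=1 queue=[] holders={T2}
Step 6: signal(T2) -> count=2 queue=[] holders={none}
Step 7: wait(T4) -> count=1 queue=[] holders={T4}
Step 8: signal(T4) -> count=2 queue=[] holders={none}
Step 9: wait(T2) -> count=1 queue=[] holders={T2}
Step 10: signal(T2) -> count=2 queue=[] holders={none}
Step 11: wait(T3) -> count=1 queue=[] holders={T3}
Step 12: wait(T2) -> count=0 queue=[] holders={T2,T3}
Step 13: signal(T3) -> count=1 queue=[] holders={T2}
Step 14: wait(T1) -> count=0 queue=[] holders={T1,T2}
Step 15: wait(T4) -> count=0 queue=[T4] holders={T1,T2}
Step 16: wait(T3) -> count=0 queue=[T4,T3] holders={T1,T2}
Step 17: signal(T2) -> count=0 queue=[T3] holders={T1,T4}
Final holders: T1,T4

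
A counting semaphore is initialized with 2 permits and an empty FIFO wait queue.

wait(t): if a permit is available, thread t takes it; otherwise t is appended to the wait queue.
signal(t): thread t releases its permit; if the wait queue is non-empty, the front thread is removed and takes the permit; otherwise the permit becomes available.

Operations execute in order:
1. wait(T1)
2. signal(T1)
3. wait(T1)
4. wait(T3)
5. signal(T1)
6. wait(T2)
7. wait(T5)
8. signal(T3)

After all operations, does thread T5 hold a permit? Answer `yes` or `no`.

Step 1: wait(T1) -> count=1 queue=[] holders={T1}
Step 2: signal(T1) -> count=2 queue=[] holders={none}
Step 3: wait(T1) -> count=1 queue=[] holders={T1}
Step 4: wait(T3) -> count=0 queue=[] holders={T1,T3}
Step 5: signal(T1) -> count=1 queue=[] holders={T3}
Step 6: wait(T2) -> count=0 queue=[] holders={T2,T3}
Step 7: wait(T5) -> count=0 queue=[T5] holders={T2,T3}
Step 8: signal(T3) -> count=0 queue=[] holders={T2,T5}
Final holders: {T2,T5} -> T5 in holders

Answer: yes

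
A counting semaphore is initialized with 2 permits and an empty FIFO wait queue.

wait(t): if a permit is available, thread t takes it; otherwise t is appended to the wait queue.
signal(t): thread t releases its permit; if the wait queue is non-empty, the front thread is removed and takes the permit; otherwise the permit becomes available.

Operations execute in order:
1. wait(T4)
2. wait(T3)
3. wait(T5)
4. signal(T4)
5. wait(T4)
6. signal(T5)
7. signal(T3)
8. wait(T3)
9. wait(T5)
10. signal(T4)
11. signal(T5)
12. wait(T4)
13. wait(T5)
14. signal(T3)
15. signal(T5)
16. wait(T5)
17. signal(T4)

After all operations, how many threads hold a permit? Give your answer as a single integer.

Answer: 1

Derivation:
Step 1: wait(T4) -> count=1 queue=[] holders={T4}
Step 2: wait(T3) -> count=0 queue=[] holders={T3,T4}
Step 3: wait(T5) -> count=0 queue=[T5] holders={T3,T4}
Step 4: signal(T4) -> count=0 queue=[] holders={T3,T5}
Step 5: wait(T4) -> count=0 queue=[T4] holders={T3,T5}
Step 6: signal(T5) -> count=0 queue=[] holders={T3,T4}
Step 7: signal(T3) -> count=1 queue=[] holders={T4}
Step 8: wait(T3) -> count=0 queue=[] holders={T3,T4}
Step 9: wait(T5) -> count=0 queue=[T5] holders={T3,T4}
Step 10: signal(T4) -> count=0 queue=[] holders={T3,T5}
Step 11: signal(T5) -> count=1 queue=[] holders={T3}
Step 12: wait(T4) -> count=0 queue=[] holders={T3,T4}
Step 13: wait(T5) -> count=0 queue=[T5] holders={T3,T4}
Step 14: signal(T3) -> count=0 queue=[] holders={T4,T5}
Step 15: signal(T5) -> count=1 queue=[] holders={T4}
Step 16: wait(T5) -> count=0 queue=[] holders={T4,T5}
Step 17: signal(T4) -> count=1 queue=[] holders={T5}
Final holders: {T5} -> 1 thread(s)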